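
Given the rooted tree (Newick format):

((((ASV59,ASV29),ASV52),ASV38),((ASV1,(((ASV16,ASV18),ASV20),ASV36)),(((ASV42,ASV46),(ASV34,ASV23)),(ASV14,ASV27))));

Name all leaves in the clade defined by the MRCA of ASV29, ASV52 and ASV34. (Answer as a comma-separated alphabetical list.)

Tracing ASV29: it sits inside (ASV59,ASV29).
Tracing ASV52: it sits inside ((ASV59,ASV29),ASV52).
Tracing ASV34: it sits inside (ASV34,ASV23).
The smallest clade enclosing all 3 is the whole tree (their MRCA is the root), so the answer is all 15 tips in alphabetical order.

ASV1, ASV14, ASV16, ASV18, ASV20, ASV23, ASV27, ASV29, ASV34, ASV36, ASV38, ASV42, ASV46, ASV52, ASV59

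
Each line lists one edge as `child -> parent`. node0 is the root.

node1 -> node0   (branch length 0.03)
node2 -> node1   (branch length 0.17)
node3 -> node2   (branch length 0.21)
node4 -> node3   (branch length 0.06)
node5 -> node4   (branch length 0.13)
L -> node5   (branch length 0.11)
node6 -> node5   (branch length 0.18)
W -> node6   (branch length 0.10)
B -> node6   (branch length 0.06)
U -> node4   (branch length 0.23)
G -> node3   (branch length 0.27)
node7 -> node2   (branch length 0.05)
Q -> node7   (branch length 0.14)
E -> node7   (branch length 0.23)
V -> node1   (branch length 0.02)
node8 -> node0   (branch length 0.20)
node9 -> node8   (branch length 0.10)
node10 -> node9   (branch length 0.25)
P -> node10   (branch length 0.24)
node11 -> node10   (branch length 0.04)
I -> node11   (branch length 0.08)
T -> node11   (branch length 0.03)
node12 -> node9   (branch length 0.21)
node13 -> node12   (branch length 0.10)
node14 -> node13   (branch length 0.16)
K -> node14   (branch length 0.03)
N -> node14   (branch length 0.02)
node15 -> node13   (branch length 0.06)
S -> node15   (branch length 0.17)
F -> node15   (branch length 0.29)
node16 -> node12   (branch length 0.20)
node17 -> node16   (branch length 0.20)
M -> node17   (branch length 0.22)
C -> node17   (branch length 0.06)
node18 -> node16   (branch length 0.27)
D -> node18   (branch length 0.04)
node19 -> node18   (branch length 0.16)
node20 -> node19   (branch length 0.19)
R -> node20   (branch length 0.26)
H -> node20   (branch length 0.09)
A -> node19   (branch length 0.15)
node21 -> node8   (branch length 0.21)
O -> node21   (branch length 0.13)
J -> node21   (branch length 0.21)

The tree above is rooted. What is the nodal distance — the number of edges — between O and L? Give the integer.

9

The MRCA of O and L is the root of the tree.
From O up to that node: 3 branches. From L up to the same node: 6 branches. Total: 3 + 6 = 9.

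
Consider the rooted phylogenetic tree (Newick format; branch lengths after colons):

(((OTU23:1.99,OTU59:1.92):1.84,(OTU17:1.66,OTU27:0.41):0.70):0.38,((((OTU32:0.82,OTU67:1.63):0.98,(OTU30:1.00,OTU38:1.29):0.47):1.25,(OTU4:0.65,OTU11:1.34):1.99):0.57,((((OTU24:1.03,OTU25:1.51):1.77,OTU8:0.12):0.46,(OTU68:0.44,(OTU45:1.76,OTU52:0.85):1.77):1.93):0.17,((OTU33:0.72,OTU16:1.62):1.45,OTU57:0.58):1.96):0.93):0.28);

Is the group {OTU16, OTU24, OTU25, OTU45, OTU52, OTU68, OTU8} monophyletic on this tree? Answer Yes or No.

The MRCA of the listed taxa subtends ((((OTU24,OTU25),OTU8),(OTU68,(OTU45,OTU52))),((OTU33,OTU16),OTU57)).
That clade also contains OTU33, OTU57, which are not in the proposed group, so the group is not monophyletic.

No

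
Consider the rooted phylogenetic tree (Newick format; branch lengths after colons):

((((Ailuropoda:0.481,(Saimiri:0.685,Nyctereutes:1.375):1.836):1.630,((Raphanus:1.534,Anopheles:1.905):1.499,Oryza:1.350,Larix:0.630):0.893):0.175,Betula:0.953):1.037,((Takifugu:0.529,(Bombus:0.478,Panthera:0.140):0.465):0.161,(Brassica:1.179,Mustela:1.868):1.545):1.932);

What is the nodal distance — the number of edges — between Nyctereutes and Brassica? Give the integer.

8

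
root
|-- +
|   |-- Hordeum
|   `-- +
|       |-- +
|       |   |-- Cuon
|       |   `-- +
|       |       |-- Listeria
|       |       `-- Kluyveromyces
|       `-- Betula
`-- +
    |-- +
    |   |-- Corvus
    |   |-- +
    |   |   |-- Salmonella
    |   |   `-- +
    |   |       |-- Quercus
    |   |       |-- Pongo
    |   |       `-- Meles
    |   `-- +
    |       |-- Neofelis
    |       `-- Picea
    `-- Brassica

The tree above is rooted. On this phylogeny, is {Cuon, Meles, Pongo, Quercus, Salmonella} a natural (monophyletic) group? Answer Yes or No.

No

The MRCA of the listed taxa is the root, so the smallest clade containing them is the whole tree.
That clade also contains Betula, Brassica, Corvus, Hordeum, Kluyveromyces, Listeria, Neofelis, Picea, which are not in the proposed group, so the group is not monophyletic.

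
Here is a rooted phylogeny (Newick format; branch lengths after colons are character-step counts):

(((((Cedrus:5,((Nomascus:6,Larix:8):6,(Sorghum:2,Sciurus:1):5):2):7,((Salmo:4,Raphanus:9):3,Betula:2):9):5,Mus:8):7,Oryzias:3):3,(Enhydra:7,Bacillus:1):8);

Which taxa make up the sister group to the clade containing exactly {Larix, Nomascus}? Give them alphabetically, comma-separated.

Sciurus, Sorghum

The clade containing exactly {Larix, Nomascus} attaches to the tree at the node subtending ((Nomascus,Larix),(Sorghum,Sciurus)).
The other lineage descending from that same node — the sister group — is (Sorghum,Sciurus); its 2 tips in alphabetical order are the answer.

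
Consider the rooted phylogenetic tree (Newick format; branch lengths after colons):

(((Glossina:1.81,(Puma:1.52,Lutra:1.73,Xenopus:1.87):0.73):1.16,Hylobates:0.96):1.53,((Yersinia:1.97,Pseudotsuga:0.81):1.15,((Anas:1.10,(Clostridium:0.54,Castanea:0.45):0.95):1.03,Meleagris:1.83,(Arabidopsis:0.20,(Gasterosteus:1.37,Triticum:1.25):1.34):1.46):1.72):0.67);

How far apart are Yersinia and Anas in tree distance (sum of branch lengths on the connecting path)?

The path runs Yersinia → … → MRCA → … → Anas; the MRCA is the node subtending ((Yersinia,Pseudotsuga),((Anas,(Clostridium,Castanea)),Meleagris,(Arabidopsis,(Gasterosteus,Triticum)))).
Branch lengths along that path: 1.97 + 1.15 + 1.72 + 1.03 + 1.10 = 6.97.

6.97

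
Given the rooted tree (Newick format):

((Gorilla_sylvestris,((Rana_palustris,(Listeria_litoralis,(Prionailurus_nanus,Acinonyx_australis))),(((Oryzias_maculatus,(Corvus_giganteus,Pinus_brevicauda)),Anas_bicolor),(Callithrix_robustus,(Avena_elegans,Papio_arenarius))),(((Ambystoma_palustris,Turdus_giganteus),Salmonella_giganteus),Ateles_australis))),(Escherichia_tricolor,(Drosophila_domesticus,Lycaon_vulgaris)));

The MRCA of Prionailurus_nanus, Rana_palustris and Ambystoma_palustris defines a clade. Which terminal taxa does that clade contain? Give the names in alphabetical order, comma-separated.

Acinonyx_australis, Ambystoma_palustris, Anas_bicolor, Ateles_australis, Avena_elegans, Callithrix_robustus, Corvus_giganteus, Listeria_litoralis, Oryzias_maculatus, Papio_arenarius, Pinus_brevicauda, Prionailurus_nanus, Rana_palustris, Salmonella_giganteus, Turdus_giganteus

Tracing Prionailurus_nanus: it sits inside (Prionailurus_nanus,Acinonyx_australis).
Tracing Rana_palustris: it sits inside (Rana_palustris,(Listeria_litoralis,(Prionailurus_nanus,Acinonyx_australis))).
Tracing Ambystoma_palustris: it sits inside (Ambystoma_palustris,Turdus_giganteus).
The smallest clade enclosing all 3 is ((Rana_palustris,(Listeria_litoralis,(Prionailurus_nanus,Acinonyx_australis))),(((Oryzias_maculatus,(Corvus_giganteus,Pinus_brevicauda)),Anas_bicolor),(Callithrix_robustus,(Avena_elegans,Papio_arenarius))),(((Ambystoma_palustris,Turdus_giganteus),Salmonella_giganteus),Ateles_australis)); the answer is its 15 terminal taxa in alphabetical order.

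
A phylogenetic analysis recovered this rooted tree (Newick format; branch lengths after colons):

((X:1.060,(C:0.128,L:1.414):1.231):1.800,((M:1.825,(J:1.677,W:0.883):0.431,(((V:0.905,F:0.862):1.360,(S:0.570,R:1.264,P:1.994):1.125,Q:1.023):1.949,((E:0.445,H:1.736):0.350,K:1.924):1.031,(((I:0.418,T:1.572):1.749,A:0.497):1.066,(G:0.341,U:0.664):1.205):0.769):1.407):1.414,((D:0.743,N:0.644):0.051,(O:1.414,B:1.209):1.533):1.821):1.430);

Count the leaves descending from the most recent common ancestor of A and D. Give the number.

21

The MRCA of A and D is the node subtending ((M,(J,W),(((V,F),(S,R,P),Q),((E,H),K),(((I,T),A),(G,U)))),((D,N),(O,B))).
That clade contains 21 terminal taxa: A, B, D, E, F, G, H, I, J, K, M, N, O, P, Q, R, S, T, U, V, W.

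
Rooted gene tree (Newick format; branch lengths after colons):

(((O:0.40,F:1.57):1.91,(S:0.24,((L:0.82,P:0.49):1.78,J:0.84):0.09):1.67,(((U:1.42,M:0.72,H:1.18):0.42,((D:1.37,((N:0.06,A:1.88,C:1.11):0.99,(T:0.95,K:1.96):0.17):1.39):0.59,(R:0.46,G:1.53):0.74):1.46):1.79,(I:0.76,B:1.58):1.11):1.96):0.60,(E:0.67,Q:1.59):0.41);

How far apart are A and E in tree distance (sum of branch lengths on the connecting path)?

11.74

The path runs A → … → MRCA → … → E; the MRCA is the root of the tree.
Branch lengths along that path: 1.88 + 0.99 + 1.39 + 0.59 + 1.46 + 1.79 + 1.96 + 0.60 + 0.41 + 0.67 = 11.74.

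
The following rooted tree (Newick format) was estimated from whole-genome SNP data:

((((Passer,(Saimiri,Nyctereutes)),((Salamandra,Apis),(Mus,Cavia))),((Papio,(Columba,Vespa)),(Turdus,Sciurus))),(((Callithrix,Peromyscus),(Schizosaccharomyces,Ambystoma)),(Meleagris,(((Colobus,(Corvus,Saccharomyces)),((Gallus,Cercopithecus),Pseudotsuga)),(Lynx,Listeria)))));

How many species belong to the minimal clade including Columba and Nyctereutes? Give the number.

The MRCA of Columba and Nyctereutes is the node subtending (((Passer,(Saimiri,Nyctereutes)),((Salamandra,Apis),(Mus,Cavia))),((Papio,(Columba,Vespa)),(Turdus,Sciurus))).
That clade contains 12 terminal taxa: Apis, Cavia, Columba, Mus, Nyctereutes, Papio, Passer, Saimiri, Salamandra, Sciurus, Turdus, Vespa.

12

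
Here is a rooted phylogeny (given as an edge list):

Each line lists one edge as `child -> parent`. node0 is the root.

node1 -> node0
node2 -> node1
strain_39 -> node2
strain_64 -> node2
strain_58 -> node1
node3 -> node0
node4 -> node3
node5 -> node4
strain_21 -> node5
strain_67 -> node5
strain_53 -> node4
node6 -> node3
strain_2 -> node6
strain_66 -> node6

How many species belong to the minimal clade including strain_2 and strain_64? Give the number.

The MRCA of strain_2 and strain_64 is the root, so the clade is the entire tree.
That clade contains 8 terminal taxa: strain_2, strain_21, strain_39, strain_53, strain_58, strain_64, strain_66, strain_67.

8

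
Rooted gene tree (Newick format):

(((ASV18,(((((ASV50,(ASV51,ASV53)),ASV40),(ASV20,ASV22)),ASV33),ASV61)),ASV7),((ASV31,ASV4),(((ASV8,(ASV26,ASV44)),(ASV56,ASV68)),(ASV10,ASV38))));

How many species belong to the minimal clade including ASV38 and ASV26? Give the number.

The MRCA of ASV38 and ASV26 is the node subtending (((ASV8,(ASV26,ASV44)),(ASV56,ASV68)),(ASV10,ASV38)).
That clade contains 7 terminal taxa: ASV10, ASV26, ASV38, ASV44, ASV56, ASV68, ASV8.

7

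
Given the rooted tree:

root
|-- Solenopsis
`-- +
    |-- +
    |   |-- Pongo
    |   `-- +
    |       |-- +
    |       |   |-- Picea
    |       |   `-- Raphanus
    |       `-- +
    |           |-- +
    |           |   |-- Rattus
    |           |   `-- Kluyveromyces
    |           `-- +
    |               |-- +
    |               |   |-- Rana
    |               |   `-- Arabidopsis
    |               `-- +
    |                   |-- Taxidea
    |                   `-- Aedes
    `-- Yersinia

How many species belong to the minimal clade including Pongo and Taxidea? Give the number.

The MRCA of Pongo and Taxidea is the node subtending (Pongo,((Picea,Raphanus),((Rattus,Kluyveromyces),((Rana,Arabidopsis),(Taxidea,Aedes))))).
That clade contains 9 terminal taxa: Aedes, Arabidopsis, Kluyveromyces, Picea, Pongo, Rana, Raphanus, Rattus, Taxidea.

9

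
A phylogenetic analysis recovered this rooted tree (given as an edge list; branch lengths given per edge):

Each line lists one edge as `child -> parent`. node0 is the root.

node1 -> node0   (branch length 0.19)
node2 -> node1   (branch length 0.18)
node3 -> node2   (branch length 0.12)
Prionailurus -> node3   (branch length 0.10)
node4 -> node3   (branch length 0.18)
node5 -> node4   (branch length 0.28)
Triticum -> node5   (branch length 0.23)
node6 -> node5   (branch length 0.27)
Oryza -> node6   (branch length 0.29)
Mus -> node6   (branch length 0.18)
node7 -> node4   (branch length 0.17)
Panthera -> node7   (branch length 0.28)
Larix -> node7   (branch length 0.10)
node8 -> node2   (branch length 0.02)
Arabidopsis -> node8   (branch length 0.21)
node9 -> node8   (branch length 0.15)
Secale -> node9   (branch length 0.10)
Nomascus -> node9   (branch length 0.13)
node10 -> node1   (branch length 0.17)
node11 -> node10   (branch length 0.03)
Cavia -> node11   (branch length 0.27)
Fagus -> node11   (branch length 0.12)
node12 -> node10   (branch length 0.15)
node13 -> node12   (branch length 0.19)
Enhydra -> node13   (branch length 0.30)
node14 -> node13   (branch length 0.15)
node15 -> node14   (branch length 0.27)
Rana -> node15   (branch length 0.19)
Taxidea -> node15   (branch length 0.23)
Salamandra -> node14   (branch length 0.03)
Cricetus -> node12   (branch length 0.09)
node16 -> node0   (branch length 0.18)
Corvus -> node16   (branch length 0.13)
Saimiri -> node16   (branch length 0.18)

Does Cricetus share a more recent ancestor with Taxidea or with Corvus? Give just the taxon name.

Taxidea

The MRCA of Cricetus and Taxidea subtends ((Enhydra,((Rana,Taxidea),Salamandra)),Cricetus) (5 taxa).
The MRCA of Cricetus and Corvus is the root, subtending the entire tree (18 taxa).
The first is nested inside the second, so Cricetus shares a more recent common ancestor with Taxidea.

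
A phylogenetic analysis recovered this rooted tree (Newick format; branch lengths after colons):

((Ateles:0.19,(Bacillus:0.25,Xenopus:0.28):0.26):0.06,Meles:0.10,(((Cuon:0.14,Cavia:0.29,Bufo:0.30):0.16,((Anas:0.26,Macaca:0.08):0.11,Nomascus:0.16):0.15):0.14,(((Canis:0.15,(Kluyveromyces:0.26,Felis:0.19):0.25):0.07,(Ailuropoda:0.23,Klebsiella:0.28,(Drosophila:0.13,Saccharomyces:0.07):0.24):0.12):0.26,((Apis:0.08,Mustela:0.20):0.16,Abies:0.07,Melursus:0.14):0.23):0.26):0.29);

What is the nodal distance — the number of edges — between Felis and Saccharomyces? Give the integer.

The MRCA of Felis and Saccharomyces is the node subtending ((Canis,(Kluyveromyces,Felis)),(Ailuropoda,Klebsiella,(Drosophila,Saccharomyces))).
From Felis up to that node: 3 branches. From Saccharomyces up to the same node: 3 branches. Total: 3 + 3 = 6.

6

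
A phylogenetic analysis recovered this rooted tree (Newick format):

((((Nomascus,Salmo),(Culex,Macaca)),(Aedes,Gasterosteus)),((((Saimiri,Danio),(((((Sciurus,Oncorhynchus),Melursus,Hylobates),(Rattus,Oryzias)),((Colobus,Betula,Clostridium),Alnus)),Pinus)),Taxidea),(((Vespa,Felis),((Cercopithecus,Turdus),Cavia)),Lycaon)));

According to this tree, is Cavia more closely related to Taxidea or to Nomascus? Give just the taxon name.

Taxidea

The MRCA of Cavia and Taxidea subtends ((((Saimiri,Danio),(((((Sciurus,Oncorhynchus),Melursus,Hylobates),(Rattus,Oryzias)),((Colobus,Betula,Clostridium),Alnus)),Pinus)),Taxidea),(((Vespa,Felis),((Cercopithecus,Turdus),Cavia)),Lycaon)) (20 taxa).
The MRCA of Cavia and Nomascus is the root, subtending the entire tree (26 taxa).
The first is nested inside the second, so Cavia shares a more recent common ancestor with Taxidea.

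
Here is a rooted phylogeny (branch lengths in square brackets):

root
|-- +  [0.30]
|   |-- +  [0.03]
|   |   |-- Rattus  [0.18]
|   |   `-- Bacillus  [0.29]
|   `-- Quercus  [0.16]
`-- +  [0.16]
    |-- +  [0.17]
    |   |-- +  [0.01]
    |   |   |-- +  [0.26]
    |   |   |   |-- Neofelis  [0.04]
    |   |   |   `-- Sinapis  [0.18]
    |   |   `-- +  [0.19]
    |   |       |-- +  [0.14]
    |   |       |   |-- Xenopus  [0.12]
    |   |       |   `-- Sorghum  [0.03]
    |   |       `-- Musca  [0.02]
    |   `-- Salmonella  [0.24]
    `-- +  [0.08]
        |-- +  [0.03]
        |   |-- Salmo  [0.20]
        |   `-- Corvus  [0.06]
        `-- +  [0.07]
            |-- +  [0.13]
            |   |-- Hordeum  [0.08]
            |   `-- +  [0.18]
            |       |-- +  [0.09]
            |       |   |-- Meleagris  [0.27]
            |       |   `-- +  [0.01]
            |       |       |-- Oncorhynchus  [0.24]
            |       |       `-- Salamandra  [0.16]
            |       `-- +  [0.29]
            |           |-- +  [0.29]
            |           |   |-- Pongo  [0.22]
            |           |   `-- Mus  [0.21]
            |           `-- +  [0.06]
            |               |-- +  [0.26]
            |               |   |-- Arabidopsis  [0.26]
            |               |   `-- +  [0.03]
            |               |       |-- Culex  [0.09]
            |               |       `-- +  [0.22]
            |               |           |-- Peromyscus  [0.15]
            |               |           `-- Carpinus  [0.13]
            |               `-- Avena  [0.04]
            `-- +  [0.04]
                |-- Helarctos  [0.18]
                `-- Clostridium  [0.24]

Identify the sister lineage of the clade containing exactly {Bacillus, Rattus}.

The clade containing exactly {Bacillus, Rattus} attaches to the tree at the node subtending ((Rattus,Bacillus),Quercus).
The other lineage descending from that same node — the sister group — is the single tip Quercus.

Quercus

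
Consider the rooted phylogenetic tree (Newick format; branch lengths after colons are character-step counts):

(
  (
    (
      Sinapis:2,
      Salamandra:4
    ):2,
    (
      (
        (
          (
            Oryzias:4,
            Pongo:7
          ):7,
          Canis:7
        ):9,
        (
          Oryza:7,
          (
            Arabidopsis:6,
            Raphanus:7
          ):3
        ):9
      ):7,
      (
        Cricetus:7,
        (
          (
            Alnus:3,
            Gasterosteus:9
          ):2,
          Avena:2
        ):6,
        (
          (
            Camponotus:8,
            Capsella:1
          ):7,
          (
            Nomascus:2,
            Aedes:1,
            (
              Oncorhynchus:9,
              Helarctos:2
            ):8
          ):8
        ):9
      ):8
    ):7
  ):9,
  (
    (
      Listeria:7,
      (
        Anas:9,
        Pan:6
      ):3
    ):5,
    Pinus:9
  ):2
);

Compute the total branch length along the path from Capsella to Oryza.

48

The path runs Capsella → … → MRCA → … → Oryza; the MRCA is the node subtending ((((Oryzias,Pongo),Canis),(Oryza,(Arabidopsis,Raphanus))),(Cricetus,((Alnus,Gasterosteus),Avena),((Camponotus,Capsella),(Nomascus,Aedes,(Oncorhynchus,Helarctos))))).
Branch lengths along that path: 1 + 7 + 9 + 8 + 7 + 9 + 7 = 48.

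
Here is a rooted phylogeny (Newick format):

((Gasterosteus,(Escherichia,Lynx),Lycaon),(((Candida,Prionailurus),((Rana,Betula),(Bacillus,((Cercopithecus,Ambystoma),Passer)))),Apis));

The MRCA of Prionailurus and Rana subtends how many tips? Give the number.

The MRCA of Prionailurus and Rana is the node subtending ((Candida,Prionailurus),((Rana,Betula),(Bacillus,((Cercopithecus,Ambystoma),Passer)))).
That clade contains 8 terminal taxa: Ambystoma, Bacillus, Betula, Candida, Cercopithecus, Passer, Prionailurus, Rana.

8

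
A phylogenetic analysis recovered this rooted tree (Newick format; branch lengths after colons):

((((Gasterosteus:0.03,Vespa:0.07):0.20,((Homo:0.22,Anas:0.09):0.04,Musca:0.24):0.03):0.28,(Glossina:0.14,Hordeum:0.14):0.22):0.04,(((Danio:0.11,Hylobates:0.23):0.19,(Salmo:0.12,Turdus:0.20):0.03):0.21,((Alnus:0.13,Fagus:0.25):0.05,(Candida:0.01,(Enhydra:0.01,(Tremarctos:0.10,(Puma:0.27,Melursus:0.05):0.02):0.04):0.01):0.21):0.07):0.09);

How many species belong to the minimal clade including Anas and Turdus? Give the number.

The MRCA of Anas and Turdus is the root, so the clade is the entire tree.
That clade contains 18 terminal taxa: Alnus, Anas, Candida, Danio, Enhydra, Fagus, Gasterosteus, Glossina, Homo, Hordeum, Hylobates, Melursus, Musca, Puma, Salmo, Tremarctos, Turdus, Vespa.

18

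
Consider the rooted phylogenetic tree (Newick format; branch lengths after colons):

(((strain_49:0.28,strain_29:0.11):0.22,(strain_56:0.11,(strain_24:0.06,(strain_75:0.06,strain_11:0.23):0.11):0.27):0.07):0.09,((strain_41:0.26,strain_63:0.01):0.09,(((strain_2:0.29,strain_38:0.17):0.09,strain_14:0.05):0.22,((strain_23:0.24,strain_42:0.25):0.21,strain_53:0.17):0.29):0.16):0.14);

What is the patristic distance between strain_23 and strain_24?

1.53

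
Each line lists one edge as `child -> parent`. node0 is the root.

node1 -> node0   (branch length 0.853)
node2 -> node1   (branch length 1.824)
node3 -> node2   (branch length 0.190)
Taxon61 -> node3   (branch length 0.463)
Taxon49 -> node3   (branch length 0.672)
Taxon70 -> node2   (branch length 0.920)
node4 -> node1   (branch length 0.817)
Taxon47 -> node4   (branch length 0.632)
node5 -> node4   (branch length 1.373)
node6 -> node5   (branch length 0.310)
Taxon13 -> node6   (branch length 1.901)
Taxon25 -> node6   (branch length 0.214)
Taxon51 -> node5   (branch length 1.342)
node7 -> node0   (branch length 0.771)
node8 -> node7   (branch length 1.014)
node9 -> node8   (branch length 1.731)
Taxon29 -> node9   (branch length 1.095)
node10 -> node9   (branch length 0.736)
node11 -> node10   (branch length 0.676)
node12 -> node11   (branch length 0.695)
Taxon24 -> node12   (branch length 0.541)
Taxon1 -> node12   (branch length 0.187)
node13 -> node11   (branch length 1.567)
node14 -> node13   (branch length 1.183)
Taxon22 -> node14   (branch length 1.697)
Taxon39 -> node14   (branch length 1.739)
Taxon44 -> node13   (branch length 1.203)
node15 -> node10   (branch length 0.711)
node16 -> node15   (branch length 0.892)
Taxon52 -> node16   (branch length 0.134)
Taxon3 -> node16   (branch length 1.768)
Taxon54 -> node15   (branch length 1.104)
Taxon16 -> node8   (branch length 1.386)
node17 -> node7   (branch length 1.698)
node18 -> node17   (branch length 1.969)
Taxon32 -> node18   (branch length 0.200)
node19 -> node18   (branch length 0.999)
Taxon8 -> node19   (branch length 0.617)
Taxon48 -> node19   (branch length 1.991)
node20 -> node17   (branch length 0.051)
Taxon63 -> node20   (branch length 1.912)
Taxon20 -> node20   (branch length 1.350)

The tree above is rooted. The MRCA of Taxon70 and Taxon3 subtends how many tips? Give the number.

22

The MRCA of Taxon70 and Taxon3 is the root, so the clade is the entire tree.
That clade contains 22 terminal taxa: Taxon1, Taxon13, Taxon16, Taxon20, Taxon22, Taxon24, Taxon25, Taxon29, Taxon3, Taxon32, Taxon39, Taxon44, Taxon47, Taxon48, Taxon49, Taxon51, Taxon52, Taxon54, Taxon61, Taxon63, Taxon70, Taxon8.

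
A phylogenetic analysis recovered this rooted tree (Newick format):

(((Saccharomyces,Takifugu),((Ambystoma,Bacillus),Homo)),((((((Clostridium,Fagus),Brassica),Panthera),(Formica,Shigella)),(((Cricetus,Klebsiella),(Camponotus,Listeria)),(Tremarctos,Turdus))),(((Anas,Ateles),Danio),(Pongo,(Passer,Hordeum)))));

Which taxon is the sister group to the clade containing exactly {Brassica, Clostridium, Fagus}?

Panthera

The clade containing exactly {Brassica, Clostridium, Fagus} attaches to the tree at the node subtending (((Clostridium,Fagus),Brassica),Panthera).
The other lineage descending from that same node — the sister group — is the single tip Panthera.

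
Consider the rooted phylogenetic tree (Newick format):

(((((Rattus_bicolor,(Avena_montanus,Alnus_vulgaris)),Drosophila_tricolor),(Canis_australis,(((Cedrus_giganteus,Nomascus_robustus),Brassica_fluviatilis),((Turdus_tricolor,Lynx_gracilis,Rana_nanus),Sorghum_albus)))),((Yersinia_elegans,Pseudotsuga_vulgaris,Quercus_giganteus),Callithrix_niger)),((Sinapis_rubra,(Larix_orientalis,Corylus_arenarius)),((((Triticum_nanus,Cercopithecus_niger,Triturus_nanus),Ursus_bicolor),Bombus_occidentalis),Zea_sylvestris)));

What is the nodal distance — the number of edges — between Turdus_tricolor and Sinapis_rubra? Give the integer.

10

The MRCA of Turdus_tricolor and Sinapis_rubra is the root of the tree.
From Turdus_tricolor up to that node: 7 branches. From Sinapis_rubra up to the same node: 3 branches. Total: 7 + 3 = 10.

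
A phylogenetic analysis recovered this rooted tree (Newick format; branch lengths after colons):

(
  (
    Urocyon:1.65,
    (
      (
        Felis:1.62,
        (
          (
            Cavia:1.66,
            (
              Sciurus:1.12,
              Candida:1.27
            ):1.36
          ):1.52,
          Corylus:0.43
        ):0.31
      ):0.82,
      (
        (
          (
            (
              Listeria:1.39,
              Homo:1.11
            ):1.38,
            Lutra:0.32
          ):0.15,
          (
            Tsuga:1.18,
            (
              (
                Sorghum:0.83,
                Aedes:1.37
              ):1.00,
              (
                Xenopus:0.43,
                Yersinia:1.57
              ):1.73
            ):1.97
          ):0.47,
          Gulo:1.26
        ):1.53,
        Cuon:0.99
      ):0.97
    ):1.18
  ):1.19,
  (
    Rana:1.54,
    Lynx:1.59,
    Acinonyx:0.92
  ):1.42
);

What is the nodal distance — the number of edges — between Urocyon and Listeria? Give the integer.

The MRCA of Urocyon and Listeria is the node subtending (Urocyon,((Felis,((Cavia,(Sciurus,Candida)),Corylus)),((((Listeria,Homo),Lutra),(Tsuga,((Sorghum,Aedes),(Xenopus,Yersinia))),Gulo),Cuon))).
From Urocyon up to that node: 1 branch. From Listeria up to the same node: 6 branches. Total: 1 + 6 = 7.

7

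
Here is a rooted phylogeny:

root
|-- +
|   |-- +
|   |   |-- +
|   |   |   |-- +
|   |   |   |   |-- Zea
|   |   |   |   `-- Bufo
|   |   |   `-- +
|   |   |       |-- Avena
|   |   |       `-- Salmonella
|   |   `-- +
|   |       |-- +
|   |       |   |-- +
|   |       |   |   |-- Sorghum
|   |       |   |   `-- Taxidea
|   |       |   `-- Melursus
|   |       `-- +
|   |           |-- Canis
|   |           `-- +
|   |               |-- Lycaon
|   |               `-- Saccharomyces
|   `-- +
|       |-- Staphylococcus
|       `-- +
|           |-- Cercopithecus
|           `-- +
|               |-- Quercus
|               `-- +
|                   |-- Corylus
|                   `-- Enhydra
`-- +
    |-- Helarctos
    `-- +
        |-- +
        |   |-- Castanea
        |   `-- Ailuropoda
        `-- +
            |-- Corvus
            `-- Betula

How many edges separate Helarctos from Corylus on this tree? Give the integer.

8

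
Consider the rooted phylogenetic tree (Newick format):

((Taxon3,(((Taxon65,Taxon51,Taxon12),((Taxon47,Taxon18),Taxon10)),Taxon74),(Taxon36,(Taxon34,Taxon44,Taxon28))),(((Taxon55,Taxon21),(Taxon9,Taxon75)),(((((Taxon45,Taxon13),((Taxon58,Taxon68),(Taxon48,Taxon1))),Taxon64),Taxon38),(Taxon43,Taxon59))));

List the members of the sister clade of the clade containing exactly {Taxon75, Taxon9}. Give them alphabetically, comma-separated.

The clade containing exactly {Taxon75, Taxon9} attaches to the tree at the node subtending ((Taxon55,Taxon21),(Taxon9,Taxon75)).
The other lineage descending from that same node — the sister group — is (Taxon55,Taxon21); its 2 tips in alphabetical order are the answer.

Taxon21, Taxon55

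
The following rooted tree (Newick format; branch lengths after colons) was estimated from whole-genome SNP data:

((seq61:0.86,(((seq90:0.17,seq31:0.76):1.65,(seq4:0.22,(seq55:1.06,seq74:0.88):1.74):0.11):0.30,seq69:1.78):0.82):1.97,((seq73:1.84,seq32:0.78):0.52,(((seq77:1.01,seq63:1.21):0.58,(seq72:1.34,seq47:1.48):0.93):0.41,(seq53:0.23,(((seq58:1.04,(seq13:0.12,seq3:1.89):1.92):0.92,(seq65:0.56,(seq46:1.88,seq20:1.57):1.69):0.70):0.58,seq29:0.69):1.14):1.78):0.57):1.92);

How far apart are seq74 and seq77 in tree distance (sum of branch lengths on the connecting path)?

The path runs seq74 → … → MRCA → … → seq77; the MRCA is the root of the tree.
Branch lengths along that path: 0.88 + 1.74 + 0.11 + 0.30 + 0.82 + 1.97 + 1.92 + 0.57 + 0.41 + 0.58 + 1.01 = 10.31.

10.31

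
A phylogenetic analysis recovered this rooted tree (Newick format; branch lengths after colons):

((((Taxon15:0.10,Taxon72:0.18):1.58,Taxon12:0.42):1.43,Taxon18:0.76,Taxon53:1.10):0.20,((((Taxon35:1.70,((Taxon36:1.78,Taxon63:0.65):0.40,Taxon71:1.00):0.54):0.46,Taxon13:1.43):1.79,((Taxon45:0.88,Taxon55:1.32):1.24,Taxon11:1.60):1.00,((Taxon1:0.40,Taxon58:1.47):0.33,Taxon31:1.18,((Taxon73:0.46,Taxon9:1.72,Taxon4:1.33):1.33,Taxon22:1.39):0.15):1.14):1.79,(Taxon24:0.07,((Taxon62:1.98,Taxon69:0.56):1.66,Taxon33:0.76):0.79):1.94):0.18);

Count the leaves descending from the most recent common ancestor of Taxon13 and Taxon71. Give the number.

5

The MRCA of Taxon13 and Taxon71 is the node subtending ((Taxon35,((Taxon36,Taxon63),Taxon71)),Taxon13).
That clade contains 5 terminal taxa: Taxon13, Taxon35, Taxon36, Taxon63, Taxon71.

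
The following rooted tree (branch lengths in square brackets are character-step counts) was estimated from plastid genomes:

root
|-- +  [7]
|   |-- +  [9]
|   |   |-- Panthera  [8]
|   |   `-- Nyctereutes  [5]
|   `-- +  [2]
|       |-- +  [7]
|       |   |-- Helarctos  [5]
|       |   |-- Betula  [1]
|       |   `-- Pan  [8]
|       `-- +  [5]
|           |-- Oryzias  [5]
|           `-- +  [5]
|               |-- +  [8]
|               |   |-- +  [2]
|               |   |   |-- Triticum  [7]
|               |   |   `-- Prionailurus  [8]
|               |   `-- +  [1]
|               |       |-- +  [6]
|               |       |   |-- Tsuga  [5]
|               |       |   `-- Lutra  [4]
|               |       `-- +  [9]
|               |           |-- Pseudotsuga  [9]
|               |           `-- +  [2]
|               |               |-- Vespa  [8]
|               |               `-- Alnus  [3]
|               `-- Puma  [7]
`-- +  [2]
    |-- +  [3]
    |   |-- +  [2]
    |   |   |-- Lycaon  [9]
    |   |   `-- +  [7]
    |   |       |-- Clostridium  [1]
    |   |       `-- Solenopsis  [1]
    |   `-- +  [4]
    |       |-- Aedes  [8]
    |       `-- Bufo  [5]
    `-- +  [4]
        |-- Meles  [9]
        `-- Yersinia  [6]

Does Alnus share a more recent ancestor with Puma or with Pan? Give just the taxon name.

Puma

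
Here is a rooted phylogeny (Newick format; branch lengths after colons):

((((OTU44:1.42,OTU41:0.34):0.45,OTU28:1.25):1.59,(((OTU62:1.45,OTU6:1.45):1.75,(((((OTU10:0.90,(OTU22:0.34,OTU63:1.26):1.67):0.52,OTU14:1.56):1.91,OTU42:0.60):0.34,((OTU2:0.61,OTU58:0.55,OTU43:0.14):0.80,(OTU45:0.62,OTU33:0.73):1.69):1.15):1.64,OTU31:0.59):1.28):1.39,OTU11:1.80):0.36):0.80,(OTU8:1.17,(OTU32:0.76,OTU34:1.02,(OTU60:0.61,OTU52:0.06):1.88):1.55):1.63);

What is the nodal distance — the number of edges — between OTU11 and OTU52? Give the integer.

The MRCA of OTU11 and OTU52 is the root of the tree.
From OTU11 up to that node: 3 branches. From OTU52 up to the same node: 4 branches. Total: 3 + 4 = 7.

7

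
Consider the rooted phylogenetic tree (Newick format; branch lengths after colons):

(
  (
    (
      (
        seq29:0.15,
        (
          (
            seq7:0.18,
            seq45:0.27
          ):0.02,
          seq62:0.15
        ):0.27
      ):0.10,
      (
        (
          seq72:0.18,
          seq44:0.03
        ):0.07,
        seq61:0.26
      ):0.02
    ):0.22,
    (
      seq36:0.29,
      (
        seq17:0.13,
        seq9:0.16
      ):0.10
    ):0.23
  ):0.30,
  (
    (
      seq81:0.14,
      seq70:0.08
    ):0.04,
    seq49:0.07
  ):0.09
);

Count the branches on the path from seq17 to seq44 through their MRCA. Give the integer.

7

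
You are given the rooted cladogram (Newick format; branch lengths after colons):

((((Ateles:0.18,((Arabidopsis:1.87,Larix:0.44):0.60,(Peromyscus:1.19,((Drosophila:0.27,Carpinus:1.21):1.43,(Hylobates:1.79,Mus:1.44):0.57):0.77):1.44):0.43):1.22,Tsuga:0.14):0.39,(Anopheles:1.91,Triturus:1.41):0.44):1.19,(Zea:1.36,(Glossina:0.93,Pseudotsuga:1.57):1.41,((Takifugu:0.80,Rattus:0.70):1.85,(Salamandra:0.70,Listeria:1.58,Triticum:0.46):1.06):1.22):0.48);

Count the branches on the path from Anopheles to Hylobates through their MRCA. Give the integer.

The MRCA of Anopheles and Hylobates is the node subtending (((Ateles,((Arabidopsis,Larix),(Peromyscus,((Drosophila,Carpinus),(Hylobates,Mus))))),Tsuga),(Anopheles,Triturus)).
From Anopheles up to that node: 2 branches. From Hylobates up to the same node: 7 branches. Total: 2 + 7 = 9.

9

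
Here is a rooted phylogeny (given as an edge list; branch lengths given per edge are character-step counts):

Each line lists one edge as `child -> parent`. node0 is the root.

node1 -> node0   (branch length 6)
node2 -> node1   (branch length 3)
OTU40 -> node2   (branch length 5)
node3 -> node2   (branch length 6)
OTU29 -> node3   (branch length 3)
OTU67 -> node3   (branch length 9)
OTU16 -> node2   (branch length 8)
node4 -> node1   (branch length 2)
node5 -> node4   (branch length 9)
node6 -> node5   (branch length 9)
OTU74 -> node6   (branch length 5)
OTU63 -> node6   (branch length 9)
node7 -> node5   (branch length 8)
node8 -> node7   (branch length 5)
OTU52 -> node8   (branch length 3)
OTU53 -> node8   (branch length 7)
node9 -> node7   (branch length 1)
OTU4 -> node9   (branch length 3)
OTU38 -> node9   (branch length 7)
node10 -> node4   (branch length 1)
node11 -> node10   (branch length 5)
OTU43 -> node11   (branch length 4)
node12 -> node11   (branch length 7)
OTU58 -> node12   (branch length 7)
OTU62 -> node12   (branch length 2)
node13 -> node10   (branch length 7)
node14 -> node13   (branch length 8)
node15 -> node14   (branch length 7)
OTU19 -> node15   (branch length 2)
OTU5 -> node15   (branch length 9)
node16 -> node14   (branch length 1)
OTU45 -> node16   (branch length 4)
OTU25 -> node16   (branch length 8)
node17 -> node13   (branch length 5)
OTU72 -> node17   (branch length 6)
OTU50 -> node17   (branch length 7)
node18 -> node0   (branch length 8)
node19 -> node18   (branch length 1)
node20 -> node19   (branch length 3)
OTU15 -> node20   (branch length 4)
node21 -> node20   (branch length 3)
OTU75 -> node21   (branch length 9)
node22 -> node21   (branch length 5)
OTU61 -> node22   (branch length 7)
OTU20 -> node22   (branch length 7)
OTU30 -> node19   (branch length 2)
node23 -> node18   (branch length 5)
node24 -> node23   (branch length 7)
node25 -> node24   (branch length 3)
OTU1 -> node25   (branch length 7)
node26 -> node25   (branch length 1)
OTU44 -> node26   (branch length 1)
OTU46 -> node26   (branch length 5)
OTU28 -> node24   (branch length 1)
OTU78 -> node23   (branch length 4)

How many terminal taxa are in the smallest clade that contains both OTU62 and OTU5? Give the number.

The MRCA of OTU62 and OTU5 is the node subtending ((OTU43,(OTU58,OTU62)),(((OTU19,OTU5),(OTU45,OTU25)),(OTU72,OTU50))).
That clade contains 9 terminal taxa: OTU19, OTU25, OTU43, OTU45, OTU5, OTU50, OTU58, OTU62, OTU72.

9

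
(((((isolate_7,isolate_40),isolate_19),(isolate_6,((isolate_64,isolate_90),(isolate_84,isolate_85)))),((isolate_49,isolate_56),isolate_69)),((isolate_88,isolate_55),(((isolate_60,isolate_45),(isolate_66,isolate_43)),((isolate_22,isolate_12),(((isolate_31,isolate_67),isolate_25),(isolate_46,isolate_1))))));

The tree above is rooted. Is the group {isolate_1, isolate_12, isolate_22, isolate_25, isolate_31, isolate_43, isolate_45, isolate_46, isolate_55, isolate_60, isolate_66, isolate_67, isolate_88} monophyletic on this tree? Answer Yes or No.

The most recent common ancestor of these taxa subtends ((isolate_88,isolate_55),(((isolate_60,isolate_45),(isolate_66,isolate_43)),((isolate_22,isolate_12),(((isolate_31,isolate_67),isolate_25),(isolate_46,isolate_1))))).
That clade has exactly 13 tips — every listed taxon and nothing else — so the group is monophyletic.

Yes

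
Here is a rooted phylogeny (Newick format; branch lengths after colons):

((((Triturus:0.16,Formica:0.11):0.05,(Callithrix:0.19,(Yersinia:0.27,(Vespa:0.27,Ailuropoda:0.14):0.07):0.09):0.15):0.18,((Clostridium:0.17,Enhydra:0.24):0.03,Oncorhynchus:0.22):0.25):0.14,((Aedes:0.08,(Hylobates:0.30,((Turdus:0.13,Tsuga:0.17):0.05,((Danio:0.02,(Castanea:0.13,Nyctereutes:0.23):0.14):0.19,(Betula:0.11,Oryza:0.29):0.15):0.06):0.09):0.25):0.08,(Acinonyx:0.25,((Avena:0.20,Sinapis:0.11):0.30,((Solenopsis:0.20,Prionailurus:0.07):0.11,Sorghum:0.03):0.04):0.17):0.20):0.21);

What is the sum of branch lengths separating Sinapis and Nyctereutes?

1.82

The path runs Sinapis → … → MRCA → … → Nyctereutes; the MRCA is the node subtending ((Aedes,(Hylobates,((Turdus,Tsuga),((Danio,(Castanea,Nyctereutes)),(Betula,Oryza))))),(Acinonyx,((Avena,Sinapis),((Solenopsis,Prionailurus),Sorghum)))).
Branch lengths along that path: 0.11 + 0.30 + 0.17 + 0.20 + 0.08 + 0.25 + 0.09 + 0.06 + 0.19 + 0.14 + 0.23 = 1.82.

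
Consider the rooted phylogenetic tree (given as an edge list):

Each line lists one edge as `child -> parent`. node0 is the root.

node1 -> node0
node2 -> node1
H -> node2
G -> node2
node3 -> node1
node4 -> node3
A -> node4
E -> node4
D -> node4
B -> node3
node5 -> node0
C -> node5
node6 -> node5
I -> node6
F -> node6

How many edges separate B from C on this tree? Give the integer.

5

The MRCA of B and C is the root of the tree.
From B up to that node: 3 branches. From C up to the same node: 2 branches. Total: 3 + 2 = 5.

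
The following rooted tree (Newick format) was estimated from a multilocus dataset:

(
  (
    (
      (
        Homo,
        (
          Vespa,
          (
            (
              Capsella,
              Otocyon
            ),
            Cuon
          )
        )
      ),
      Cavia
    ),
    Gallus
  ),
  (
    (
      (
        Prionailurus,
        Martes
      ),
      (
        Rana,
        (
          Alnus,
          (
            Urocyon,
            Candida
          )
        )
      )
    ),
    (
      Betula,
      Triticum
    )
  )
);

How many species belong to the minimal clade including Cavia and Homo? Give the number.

The MRCA of Cavia and Homo is the node subtending ((Homo,(Vespa,((Capsella,Otocyon),Cuon))),Cavia).
That clade contains 6 terminal taxa: Capsella, Cavia, Cuon, Homo, Otocyon, Vespa.

6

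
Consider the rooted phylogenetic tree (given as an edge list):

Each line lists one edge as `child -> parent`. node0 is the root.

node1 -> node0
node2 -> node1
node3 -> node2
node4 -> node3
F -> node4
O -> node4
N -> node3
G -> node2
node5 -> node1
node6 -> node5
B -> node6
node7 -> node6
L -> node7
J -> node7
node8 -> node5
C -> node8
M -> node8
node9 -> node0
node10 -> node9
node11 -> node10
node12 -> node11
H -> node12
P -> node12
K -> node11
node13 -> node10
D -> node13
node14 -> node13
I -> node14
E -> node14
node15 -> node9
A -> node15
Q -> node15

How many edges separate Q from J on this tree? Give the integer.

8

The MRCA of Q and J is the root of the tree.
From Q up to that node: 3 branches. From J up to the same node: 5 branches. Total: 3 + 5 = 8.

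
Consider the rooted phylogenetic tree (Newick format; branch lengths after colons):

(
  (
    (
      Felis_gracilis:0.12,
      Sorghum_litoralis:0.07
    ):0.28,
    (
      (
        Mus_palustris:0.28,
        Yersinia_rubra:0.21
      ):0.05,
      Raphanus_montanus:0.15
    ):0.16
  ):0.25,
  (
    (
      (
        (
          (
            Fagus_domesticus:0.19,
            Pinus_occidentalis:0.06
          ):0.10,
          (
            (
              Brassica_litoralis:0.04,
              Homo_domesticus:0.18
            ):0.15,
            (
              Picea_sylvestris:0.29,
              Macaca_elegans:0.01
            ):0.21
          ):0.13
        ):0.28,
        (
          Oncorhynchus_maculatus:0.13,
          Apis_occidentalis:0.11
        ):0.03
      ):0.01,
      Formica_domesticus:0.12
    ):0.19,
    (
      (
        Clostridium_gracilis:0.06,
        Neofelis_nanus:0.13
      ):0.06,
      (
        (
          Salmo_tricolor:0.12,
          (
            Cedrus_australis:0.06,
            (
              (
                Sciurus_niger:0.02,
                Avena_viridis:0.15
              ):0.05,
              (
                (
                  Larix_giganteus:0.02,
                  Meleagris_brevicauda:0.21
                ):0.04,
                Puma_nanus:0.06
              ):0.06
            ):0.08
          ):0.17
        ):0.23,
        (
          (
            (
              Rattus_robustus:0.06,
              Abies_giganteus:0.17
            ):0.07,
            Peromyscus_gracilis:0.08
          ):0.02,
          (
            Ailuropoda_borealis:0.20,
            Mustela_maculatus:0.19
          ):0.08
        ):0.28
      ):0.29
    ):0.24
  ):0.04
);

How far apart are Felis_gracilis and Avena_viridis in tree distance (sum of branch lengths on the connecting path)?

1.90

The path runs Felis_gracilis → … → MRCA → … → Avena_viridis; the MRCA is the root of the tree.
Branch lengths along that path: 0.12 + 0.28 + 0.25 + 0.04 + 0.24 + 0.29 + 0.23 + 0.17 + 0.08 + 0.05 + 0.15 = 1.90.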